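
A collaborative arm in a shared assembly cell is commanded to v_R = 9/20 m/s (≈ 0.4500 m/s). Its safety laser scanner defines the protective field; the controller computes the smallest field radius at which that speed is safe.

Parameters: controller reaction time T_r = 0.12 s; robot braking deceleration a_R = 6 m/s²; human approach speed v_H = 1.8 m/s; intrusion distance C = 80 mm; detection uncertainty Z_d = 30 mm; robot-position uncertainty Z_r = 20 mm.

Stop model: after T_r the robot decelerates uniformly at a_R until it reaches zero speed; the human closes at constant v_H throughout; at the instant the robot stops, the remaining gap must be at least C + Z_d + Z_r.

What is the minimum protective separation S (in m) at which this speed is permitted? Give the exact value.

braking lasts T_s = (9/20)/6 = 0.0750 s
robot in T_r: 0.4500·0.1200 = 0.0540 m
braking distance = 0.4500²/(2·6.0000) = 0.0169 m
human closes 1.8000·0.1950 = 0.3510 m
C+Z_d+Z_r = 0.0800+0.0300+0.0200 = 0.1300 m
S_min ≈ 0.0540+0.0169+0.3510+0.1300  ⇒  S_min = 883/1600 m

S_min = 883/1600 m = 0.5519 m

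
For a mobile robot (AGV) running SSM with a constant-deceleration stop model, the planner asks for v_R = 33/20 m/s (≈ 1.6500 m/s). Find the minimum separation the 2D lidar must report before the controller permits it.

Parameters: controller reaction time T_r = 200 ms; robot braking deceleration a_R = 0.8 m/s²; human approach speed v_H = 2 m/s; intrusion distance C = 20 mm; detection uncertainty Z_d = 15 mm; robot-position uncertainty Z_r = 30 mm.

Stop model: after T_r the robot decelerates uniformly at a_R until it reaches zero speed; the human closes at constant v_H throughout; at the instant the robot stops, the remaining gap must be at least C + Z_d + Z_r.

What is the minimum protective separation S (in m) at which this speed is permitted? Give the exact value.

S_min = 21189/3200 m = 6.6216 m

braking lasts T_s = (33/20)/(4/5) = 2.0625 s
robot covers v_R·T_r = 1.6500·0.2000 = 0.3300 m before braking
robot under decel: 1.6500²/(2·0.8000) = 1.7016 m
human over T_r+T_s: 2.0000·(0.2000+2.0625) = 4.5250 m
C+Z_d+Z_r = 0.0200+0.0150+0.0300 = 0.0650 m
S_min ≈ 0.3300+1.7016+4.5250+0.0650  ⇒  S_min = 21189/3200 m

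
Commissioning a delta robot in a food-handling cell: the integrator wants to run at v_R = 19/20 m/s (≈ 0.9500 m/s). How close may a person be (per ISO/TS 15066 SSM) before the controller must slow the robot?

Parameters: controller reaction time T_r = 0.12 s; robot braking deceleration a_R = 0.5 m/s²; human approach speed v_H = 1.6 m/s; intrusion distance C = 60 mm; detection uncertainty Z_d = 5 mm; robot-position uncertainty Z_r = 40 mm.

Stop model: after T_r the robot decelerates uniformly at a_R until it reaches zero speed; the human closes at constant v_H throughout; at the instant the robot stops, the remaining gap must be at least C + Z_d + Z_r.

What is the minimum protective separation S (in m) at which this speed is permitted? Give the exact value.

stop time T_s = (19/20)/(1/2) = 1.9000 s
robot covers v_R·T_r = 0.9500·0.1200 = 0.1140 m before braking
robot under decel: 0.9500²/(2·0.5000) = 0.9025 m
human over T_r+T_s: 1.6000·(0.1200+1.9000) = 3.2320 m
margins: 0.0600+0.0050+0.0400 = 0.1050 m
S_min ≈ 0.1140+0.9025+3.2320+0.1050  ⇒  S_min = 8707/2000 m

S_min = 8707/2000 m = 4.3535 m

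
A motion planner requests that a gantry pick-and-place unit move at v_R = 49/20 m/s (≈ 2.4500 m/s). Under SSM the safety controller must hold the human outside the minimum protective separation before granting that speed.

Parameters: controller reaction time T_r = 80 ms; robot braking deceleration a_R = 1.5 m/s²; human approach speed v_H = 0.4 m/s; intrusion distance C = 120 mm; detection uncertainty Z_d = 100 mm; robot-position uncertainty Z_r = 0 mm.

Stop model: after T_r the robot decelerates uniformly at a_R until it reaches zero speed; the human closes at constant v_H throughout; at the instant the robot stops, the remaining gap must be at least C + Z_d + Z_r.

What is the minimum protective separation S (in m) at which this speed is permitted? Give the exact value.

T_s = v_R/a_R = (49/20)/(3/2) = 1.6333 s
robot in T_r: 2.4500·0.0800 = 0.1960 m
robot under decel: 2.4500²/(2·1.5000) = 2.0008 m
human over T_r+T_s: 0.4000·(0.0800+1.6333) = 0.6853 m
residual clearance needed = 0.1200+0.1000+0.0000 = 0.2200 m
S_min ≈ 0.1960+2.0008+0.6853+0.2200  ⇒  S_min = 18613/6000 m

S_min = 18613/6000 m = 3.1022 m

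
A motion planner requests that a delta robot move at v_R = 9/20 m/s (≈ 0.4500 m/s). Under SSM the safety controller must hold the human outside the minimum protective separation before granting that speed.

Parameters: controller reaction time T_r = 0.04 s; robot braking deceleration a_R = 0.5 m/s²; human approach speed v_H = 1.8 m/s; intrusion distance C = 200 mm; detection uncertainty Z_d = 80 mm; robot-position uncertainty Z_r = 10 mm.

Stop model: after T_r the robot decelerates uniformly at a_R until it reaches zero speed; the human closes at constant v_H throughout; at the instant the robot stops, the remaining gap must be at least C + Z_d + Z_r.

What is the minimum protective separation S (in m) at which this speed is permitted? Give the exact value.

braking lasts T_s = (9/20)/(1/2) = 0.9000 s
reaction-phase robot travel = 0.4500·0.0400 = 0.0180 m
braking distance = 0.4500²/(2·0.5000) = 0.2025 m
person approaches 1.8000·(0.0400+0.9000) = 1.6920 m
margins: 0.2000+0.0800+0.0100 = 0.2900 m
S_min ≈ 0.0180+0.2025+1.6920+0.2900  ⇒  S_min = 881/400 m

S_min = 881/400 m = 2.2025 m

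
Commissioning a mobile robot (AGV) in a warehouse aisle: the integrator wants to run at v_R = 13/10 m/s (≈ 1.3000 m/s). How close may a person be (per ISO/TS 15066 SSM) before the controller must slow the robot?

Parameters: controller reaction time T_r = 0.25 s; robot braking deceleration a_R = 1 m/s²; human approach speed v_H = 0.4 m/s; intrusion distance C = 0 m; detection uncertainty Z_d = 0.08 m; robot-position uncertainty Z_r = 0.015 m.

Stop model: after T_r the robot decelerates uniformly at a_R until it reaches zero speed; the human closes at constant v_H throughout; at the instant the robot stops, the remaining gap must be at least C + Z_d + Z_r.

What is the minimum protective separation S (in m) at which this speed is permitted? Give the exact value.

stop time T_s = (13/10)/1 = 1.3000 s
reaction-phase robot travel = 1.3000·0.2500 = 0.3250 m
robot under decel: 1.3000²/(2·1.0000) = 0.8450 m
person approaches 0.4000·(0.2500+1.3000) = 0.6200 m
residual clearance needed = 0.0000+0.0800+0.0150 = 0.0950 m
S_min ≈ 0.3250+0.8450+0.6200+0.0950  ⇒  S_min = 377/200 m

S_min = 377/200 m = 1.8850 m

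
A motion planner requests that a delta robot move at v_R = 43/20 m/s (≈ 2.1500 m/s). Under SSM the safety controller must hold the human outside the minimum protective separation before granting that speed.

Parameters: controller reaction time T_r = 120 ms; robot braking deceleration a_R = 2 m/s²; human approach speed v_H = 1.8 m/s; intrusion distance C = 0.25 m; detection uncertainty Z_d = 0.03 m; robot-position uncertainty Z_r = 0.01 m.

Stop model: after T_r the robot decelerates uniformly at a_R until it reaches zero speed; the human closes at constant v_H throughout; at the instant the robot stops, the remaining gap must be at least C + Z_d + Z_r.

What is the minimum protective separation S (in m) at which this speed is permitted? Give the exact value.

braking lasts T_s = (43/20)/2 = 1.0750 s
robot covers v_R·T_r = 2.1500·0.1200 = 0.2580 m before braking
robot under decel: 2.1500²/(2·2.0000) = 1.1556 m
person approaches 1.8000·(0.1200+1.0750) = 2.1510 m
residual clearance needed = 0.2500+0.0300+0.0100 = 0.2900 m
S_min ≈ 0.2580+1.1556+2.1510+0.2900  ⇒  S_min = 30837/8000 m

S_min = 30837/8000 m = 3.8546 m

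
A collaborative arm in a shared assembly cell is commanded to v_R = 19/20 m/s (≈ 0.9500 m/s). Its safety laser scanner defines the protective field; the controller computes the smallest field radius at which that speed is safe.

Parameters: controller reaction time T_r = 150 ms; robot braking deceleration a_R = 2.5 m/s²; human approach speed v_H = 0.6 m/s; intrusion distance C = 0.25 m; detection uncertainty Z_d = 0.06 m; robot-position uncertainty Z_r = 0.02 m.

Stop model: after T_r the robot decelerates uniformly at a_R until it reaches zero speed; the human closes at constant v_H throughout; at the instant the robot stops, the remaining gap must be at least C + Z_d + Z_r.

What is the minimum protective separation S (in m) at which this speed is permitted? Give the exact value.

S_min = 971/1000 m = 0.9710 m

T_s = v_R/a_R = (19/20)/(5/2) = 0.3800 s
robot in T_r: 0.9500·0.1500 = 0.1425 m
robot covers 0.9500·0.3800 − ½·2.5000·0.3800² = 0.1805 m while stopping
human over T_r+T_s: 0.6000·(0.1500+0.3800) = 0.3180 m
margins: 0.2500+0.0600+0.0200 = 0.3300 m
S_min ≈ 0.1425+0.1805+0.3180+0.3300  ⇒  S_min = 971/1000 m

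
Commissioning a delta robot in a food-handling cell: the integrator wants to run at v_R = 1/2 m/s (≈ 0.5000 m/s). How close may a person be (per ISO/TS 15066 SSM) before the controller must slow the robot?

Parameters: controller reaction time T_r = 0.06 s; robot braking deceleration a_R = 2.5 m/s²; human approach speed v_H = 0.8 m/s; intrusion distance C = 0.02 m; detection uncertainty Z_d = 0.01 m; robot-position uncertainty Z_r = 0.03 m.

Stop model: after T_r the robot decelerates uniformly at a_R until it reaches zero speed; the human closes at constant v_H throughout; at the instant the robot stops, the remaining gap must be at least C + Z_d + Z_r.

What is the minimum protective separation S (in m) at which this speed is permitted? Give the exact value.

stop time T_s = (1/2)/(5/2) = 0.2000 s
robot in T_r: 0.5000·0.0600 = 0.0300 m
braking distance = 0.5000²/(2·2.5000) = 0.0500 m
person approaches 0.8000·(0.0600+0.2000) = 0.2080 m
residual clearance needed = 0.0200+0.0100+0.0300 = 0.0600 m
S_min ≈ 0.0300+0.0500+0.2080+0.0600  ⇒  S_min = 87/250 m

S_min = 87/250 m = 0.3480 m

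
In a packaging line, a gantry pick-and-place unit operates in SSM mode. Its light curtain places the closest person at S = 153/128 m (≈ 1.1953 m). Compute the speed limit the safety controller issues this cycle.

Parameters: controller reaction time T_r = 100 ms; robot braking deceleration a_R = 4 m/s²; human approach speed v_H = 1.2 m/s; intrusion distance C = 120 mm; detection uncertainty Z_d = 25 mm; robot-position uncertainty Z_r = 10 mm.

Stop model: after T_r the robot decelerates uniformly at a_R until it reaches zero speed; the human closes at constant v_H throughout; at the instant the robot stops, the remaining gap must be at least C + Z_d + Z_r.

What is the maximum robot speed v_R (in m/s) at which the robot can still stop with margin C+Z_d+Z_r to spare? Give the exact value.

v_R_max = 31/20 m/s = 1.5500 m/s

collect terms ⇒ (1/8)·v_R² + (2/5)·v_R + (-589/640) = 0
  disc = (2/5)² − 4·(1/8)·(-589/640) = 3969/6400 ; √disc = 63/80
  v_R = (−(2/5) + 63/80) / (2·(1/8)) = 31/20 m/s
check:
T_s = v_R/a_R = (31/20)/4 = 0.3875 s
robot in T_r: 1.5500·0.1000 = 0.1550 m
robot covers 1.5500·0.3875 − ½·4.0000·0.3875² = 0.3003 m while stopping
human over T_r+T_s: 1.2000·(0.1000+0.3875) = 0.5850 m
margins: 0.1200+0.0250+0.0100 = 0.1550 m
sum ≈ 0.1550+0.3003+0.5850+0.1550 ≈ 1.1953 m = S ✓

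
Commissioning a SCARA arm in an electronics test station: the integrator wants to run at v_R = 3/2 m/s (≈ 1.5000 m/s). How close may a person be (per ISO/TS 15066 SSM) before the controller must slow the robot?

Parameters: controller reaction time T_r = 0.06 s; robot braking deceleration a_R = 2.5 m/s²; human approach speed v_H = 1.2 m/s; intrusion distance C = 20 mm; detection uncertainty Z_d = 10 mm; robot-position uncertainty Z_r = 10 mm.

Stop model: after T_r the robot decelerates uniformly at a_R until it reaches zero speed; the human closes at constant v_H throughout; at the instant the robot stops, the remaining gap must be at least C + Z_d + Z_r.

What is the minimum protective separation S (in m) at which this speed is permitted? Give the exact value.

S_min = 343/250 m = 1.3720 m

stop time T_s = (3/2)/(5/2) = 0.6000 s
robot in T_r: 1.5000·0.0600 = 0.0900 m
robot under decel: 1.5000²/(2·2.5000) = 0.4500 m
person approaches 1.2000·(0.0600+0.6000) = 0.7920 m
C+Z_d+Z_r = 0.0200+0.0100+0.0100 = 0.0400 m
S_min ≈ 0.0900+0.4500+0.7920+0.0400  ⇒  S_min = 343/250 m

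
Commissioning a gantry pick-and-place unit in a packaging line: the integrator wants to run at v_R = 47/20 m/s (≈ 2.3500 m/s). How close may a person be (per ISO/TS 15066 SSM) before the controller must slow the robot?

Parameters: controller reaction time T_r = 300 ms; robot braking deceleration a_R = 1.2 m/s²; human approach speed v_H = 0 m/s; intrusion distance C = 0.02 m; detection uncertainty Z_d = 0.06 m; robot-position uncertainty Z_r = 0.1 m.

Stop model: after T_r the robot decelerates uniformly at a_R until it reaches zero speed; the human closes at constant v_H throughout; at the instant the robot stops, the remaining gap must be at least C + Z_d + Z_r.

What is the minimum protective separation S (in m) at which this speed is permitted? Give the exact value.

S_min = 15293/4800 m = 3.1860 m

braking lasts T_s = (47/20)/(6/5) = 1.9583 s
robot in T_r: 2.3500·0.3000 = 0.7050 m
robot under decel: 2.3500²/(2·1.2000) = 2.3010 m
person approaches 0.0000·(0.3000+1.9583) = 0.0000 m
C+Z_d+Z_r = 0.0200+0.0600+0.1000 = 0.1800 m
S_min ≈ 0.7050+2.3010+0.0000+0.1800  ⇒  S_min = 15293/4800 m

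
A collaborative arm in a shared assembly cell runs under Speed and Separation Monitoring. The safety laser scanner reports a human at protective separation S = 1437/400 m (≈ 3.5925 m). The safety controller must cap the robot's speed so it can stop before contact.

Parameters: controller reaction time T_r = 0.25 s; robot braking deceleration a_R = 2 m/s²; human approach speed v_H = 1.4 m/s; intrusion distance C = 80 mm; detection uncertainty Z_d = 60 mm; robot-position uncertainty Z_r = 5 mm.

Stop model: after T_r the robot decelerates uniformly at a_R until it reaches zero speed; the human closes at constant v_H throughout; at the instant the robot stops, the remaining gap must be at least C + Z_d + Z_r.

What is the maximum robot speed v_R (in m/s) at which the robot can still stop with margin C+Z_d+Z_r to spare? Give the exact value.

v_R_max = 21/10 m/s = 2.1000 m/s

at the boundary: (1/4)·v² + (19/20)·v + (-1239/400) = 0
  disc = (19/20)² − 4·(1/4)·(-1239/400) = 4 ; √disc = 2
  v_R = (−(19/20) + 2) / (2·(1/4)) = 21/10 m/s
check:
stop time T_s = (21/10)/2 = 1.0500 s
robot covers v_R·T_r = 2.1000·0.2500 = 0.5250 m before braking
robot under decel: 2.1000²/(2·2.0000) = 1.1025 m
human closes 1.4000·1.3000 = 1.8200 m
C+Z_d+Z_r = 0.0800+0.0600+0.0050 = 0.1450 m
sum ≈ 0.5250+1.1025+1.8200+0.1450 ≈ 3.5925 m = S ✓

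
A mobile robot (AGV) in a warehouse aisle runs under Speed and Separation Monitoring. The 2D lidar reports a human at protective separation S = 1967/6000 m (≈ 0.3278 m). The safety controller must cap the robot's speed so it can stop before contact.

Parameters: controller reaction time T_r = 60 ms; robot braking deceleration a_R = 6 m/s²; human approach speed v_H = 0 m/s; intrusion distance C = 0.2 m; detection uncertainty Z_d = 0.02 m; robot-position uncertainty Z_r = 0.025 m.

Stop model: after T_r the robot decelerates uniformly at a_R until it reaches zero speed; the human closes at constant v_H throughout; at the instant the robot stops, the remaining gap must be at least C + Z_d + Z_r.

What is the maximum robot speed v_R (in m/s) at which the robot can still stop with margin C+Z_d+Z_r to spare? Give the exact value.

at the boundary: (1/12)·v² + (3/50)·v + (-497/6000) = 0
  disc = (3/50)² − 4·(1/12)·(-497/6000) = 2809/90000 ; √disc = 53/300
  v_R = (−(3/50) + 53/300) / (2·(1/12)) = 7/10 m/s
check:
stop time T_s = (7/10)/6 = 0.1167 s
robot in T_r: 0.7000·0.0600 = 0.0420 m
robot covers 0.7000·0.1167 − ½·6.0000·0.1167² = 0.0408 m while stopping
person approaches 0.0000·(0.0600+0.1167) = 0.0000 m
C+Z_d+Z_r = 0.2000+0.0200+0.0250 = 0.2450 m
sum ≈ 0.0420+0.0408+0.0000+0.2450 ≈ 0.3278 m = S ✓

v_R_max = 7/10 m/s = 0.7000 m/s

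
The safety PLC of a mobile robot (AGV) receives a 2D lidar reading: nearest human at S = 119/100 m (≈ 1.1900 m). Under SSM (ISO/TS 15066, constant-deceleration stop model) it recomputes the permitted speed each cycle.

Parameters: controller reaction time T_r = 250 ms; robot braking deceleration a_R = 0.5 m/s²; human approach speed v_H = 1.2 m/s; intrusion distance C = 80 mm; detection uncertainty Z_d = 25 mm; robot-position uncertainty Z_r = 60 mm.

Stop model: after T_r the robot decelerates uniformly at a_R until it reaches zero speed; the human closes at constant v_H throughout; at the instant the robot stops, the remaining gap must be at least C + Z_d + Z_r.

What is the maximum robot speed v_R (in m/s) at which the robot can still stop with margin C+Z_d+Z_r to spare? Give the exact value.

collect terms ⇒ (1)·v_R² + (53/20)·v_R + (-29/40) = 0
  disc = (53/20)² − 4·(1)·(-29/40) = 3969/400 ; √disc = 63/20
  v_R = (−(53/20) + 63/20) / (2·(1)) = 1/4 m/s
check:
braking lasts T_s = (1/4)/(1/2) = 0.5000 s
reaction-phase robot travel = 0.2500·0.2500 = 0.0625 m
robot under decel: 0.2500²/(2·0.5000) = 0.0625 m
human over T_r+T_s: 1.2000·(0.2500+0.5000) = 0.9000 m
C+Z_d+Z_r = 0.0800+0.0250+0.0600 = 0.1650 m
sum ≈ 0.0625+0.0625+0.9000+0.1650 ≈ 1.1900 m = S ✓

v_R_max = 1/4 m/s = 0.2500 m/s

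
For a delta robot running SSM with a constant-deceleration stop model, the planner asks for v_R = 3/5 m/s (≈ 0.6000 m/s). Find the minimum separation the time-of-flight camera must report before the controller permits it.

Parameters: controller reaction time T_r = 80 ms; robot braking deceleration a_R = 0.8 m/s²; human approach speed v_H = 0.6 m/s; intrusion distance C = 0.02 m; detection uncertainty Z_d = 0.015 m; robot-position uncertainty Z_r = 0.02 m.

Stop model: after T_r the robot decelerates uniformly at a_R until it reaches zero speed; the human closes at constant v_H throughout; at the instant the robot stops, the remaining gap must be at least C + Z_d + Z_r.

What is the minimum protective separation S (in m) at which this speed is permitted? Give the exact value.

S_min = 413/500 m = 0.8260 m

stop time T_s = (3/5)/(4/5) = 0.7500 s
robot covers v_R·T_r = 0.6000·0.0800 = 0.0480 m before braking
robot under decel: 0.6000²/(2·0.8000) = 0.2250 m
human over T_r+T_s: 0.6000·(0.0800+0.7500) = 0.4980 m
margins: 0.0200+0.0150+0.0200 = 0.0550 m
S_min ≈ 0.0480+0.2250+0.4980+0.0550  ⇒  S_min = 413/500 m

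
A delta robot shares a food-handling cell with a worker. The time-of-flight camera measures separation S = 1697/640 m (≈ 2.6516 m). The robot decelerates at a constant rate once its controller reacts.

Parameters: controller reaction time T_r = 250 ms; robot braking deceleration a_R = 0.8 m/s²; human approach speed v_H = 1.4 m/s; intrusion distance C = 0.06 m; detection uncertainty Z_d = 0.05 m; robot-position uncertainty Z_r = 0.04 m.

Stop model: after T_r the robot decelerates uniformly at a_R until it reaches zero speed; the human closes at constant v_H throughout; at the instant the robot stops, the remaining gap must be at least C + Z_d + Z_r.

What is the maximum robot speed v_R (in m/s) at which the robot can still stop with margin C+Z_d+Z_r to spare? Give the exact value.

v_R_max = 17/20 m/s = 0.8500 m/s

at the boundary: (5/8)·v² + (2)·v + (-1377/640) = 0
  disc = (2)² − 4·(5/8)·(-1377/640) = 2401/256 ; √disc = 49/16
  v_R = (−(2) + 49/16) / (2·(5/8)) = 17/20 m/s
check:
T_s = v_R/a_R = (17/20)/(4/5) = 1.0625 s
robot in T_r: 0.8500·0.2500 = 0.2125 m
robot covers 0.8500·1.0625 − ½·0.8000·1.0625² = 0.4516 m while stopping
human over T_r+T_s: 1.4000·(0.2500+1.0625) = 1.8375 m
residual clearance needed = 0.0600+0.0500+0.0400 = 0.1500 m
sum ≈ 0.2125+0.4516+1.8375+0.1500 ≈ 2.6516 m = S ✓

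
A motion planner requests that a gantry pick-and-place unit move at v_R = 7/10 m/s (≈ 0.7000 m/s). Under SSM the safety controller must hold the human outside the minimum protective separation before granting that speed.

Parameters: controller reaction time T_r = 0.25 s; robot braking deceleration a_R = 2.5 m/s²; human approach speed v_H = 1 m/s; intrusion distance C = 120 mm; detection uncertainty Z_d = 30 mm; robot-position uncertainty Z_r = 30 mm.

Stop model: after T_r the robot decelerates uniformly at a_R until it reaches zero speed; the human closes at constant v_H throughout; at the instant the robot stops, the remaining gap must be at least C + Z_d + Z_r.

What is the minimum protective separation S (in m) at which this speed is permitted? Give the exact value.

braking lasts T_s = (7/10)/(5/2) = 0.2800 s
robot in T_r: 0.7000·0.2500 = 0.1750 m
robot covers 0.7000·0.2800 − ½·2.5000·0.2800² = 0.0980 m while stopping
human over T_r+T_s: 1.0000·(0.2500+0.2800) = 0.5300 m
margins: 0.1200+0.0300+0.0300 = 0.1800 m
S_min ≈ 0.1750+0.0980+0.5300+0.1800  ⇒  S_min = 983/1000 m

S_min = 983/1000 m = 0.9830 m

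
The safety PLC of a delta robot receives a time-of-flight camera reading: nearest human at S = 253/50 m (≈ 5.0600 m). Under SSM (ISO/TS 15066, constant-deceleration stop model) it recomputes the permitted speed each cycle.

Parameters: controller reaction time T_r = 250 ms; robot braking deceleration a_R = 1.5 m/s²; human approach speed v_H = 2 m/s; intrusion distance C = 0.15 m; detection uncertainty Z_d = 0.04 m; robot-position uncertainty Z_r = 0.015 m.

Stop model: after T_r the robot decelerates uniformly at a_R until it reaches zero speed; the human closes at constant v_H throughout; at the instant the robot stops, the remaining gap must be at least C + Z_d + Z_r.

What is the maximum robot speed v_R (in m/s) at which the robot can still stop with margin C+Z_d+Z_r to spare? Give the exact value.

v_R_max = 39/20 m/s = 1.9500 m/s

quadratic (1/3)·v² + (19/12)·v + (-871/200) = 0
  disc = (19/12)² − 4·(1/3)·(-871/200) = 29929/3600 ; √disc = 173/60
  v_R = (−(19/12) + 173/60) / (2·(1/3)) = 39/20 m/s
check:
stop time T_s = (39/20)/(3/2) = 1.3000 s
robot in T_r: 1.9500·0.2500 = 0.4875 m
robot under decel: 1.9500²/(2·1.5000) = 1.2675 m
human over T_r+T_s: 2.0000·(0.2500+1.3000) = 3.1000 m
C+Z_d+Z_r = 0.1500+0.0400+0.0150 = 0.2050 m
sum ≈ 0.4875+1.2675+3.1000+0.2050 ≈ 5.0600 m = S ✓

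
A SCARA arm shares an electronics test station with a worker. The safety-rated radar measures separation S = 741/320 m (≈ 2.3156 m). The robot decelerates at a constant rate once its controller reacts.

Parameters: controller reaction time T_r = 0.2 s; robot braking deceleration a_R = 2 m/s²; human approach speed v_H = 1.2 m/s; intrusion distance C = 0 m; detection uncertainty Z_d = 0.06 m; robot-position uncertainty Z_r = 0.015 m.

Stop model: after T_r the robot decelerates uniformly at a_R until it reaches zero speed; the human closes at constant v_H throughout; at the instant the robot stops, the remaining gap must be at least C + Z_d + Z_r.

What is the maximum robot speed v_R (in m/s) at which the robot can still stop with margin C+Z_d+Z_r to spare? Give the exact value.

v_R_max = 33/20 m/s = 1.6500 m/s

quadratic (1/4)·v² + (4/5)·v + (-3201/1600) = 0
  disc = (4/5)² − 4·(1/4)·(-3201/1600) = 169/64 ; √disc = 13/8
  v_R = (−(4/5) + 13/8) / (2·(1/4)) = 33/20 m/s
check:
braking lasts T_s = (33/20)/2 = 0.8250 s
robot covers v_R·T_r = 1.6500·0.2000 = 0.3300 m before braking
robot covers 1.6500·0.8250 − ½·2.0000·0.8250² = 0.6806 m while stopping
person approaches 1.2000·(0.2000+0.8250) = 1.2300 m
residual clearance needed = 0.0000+0.0600+0.0150 = 0.0750 m
sum ≈ 0.3300+0.6806+1.2300+0.0750 ≈ 2.3156 m = S ✓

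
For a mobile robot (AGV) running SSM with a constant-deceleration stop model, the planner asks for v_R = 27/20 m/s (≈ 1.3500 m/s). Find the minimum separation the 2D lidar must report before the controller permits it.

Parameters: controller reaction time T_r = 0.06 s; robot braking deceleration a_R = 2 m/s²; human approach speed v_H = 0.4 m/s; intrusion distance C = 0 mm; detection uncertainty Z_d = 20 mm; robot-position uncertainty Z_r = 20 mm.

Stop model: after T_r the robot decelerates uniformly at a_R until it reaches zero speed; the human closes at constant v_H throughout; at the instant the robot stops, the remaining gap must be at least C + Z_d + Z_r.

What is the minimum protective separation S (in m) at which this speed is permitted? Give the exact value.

stop time T_s = (27/20)/2 = 0.6750 s
reaction-phase robot travel = 1.3500·0.0600 = 0.0810 m
braking distance = 1.3500²/(2·2.0000) = 0.4556 m
human over T_r+T_s: 0.4000·(0.0600+0.6750) = 0.2940 m
residual clearance needed = 0.0000+0.0200+0.0200 = 0.0400 m
S_min ≈ 0.0810+0.4556+0.2940+0.0400  ⇒  S_min = 1393/1600 m

S_min = 1393/1600 m = 0.8706 m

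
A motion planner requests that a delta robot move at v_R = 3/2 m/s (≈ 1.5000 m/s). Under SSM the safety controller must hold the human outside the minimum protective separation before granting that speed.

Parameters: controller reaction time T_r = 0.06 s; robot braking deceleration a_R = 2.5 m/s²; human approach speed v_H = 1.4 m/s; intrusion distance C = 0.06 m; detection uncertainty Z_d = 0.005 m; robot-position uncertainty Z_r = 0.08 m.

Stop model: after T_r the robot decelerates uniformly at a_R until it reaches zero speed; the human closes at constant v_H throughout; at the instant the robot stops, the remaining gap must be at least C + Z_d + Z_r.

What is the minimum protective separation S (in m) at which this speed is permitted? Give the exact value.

S_min = 1609/1000 m = 1.6090 m

braking lasts T_s = (3/2)/(5/2) = 0.6000 s
robot covers v_R·T_r = 1.5000·0.0600 = 0.0900 m before braking
robot under decel: 1.5000²/(2·2.5000) = 0.4500 m
human closes 1.4000·0.6600 = 0.9240 m
margins: 0.0600+0.0050+0.0800 = 0.1450 m
S_min ≈ 0.0900+0.4500+0.9240+0.1450  ⇒  S_min = 1609/1000 m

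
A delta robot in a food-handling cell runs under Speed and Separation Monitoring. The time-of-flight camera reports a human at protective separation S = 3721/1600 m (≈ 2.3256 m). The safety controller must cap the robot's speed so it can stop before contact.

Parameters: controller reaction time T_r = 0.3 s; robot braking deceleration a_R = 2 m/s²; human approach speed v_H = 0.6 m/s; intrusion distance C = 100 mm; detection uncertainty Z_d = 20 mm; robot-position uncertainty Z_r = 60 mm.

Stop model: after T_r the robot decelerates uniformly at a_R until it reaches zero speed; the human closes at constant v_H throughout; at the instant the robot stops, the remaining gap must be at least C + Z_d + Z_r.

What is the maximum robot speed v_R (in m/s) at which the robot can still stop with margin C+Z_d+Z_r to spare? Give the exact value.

quadratic (1/4)·v² + (3/5)·v + (-629/320) = 0
  disc = (3/5)² − 4·(1/4)·(-629/320) = 3721/1600 ; √disc = 61/40
  v_R = (−(3/5) + 61/40) / (2·(1/4)) = 37/20 m/s
check:
braking lasts T_s = (37/20)/2 = 0.9250 s
reaction-phase robot travel = 1.8500·0.3000 = 0.5550 m
robot covers 1.8500·0.9250 − ½·2.0000·0.9250² = 0.8556 m while stopping
human over T_r+T_s: 0.6000·(0.3000+0.9250) = 0.7350 m
C+Z_d+Z_r = 0.1000+0.0200+0.0600 = 0.1800 m
sum ≈ 0.5550+0.8556+0.7350+0.1800 ≈ 2.3256 m = S ✓

v_R_max = 37/20 m/s = 1.8500 m/s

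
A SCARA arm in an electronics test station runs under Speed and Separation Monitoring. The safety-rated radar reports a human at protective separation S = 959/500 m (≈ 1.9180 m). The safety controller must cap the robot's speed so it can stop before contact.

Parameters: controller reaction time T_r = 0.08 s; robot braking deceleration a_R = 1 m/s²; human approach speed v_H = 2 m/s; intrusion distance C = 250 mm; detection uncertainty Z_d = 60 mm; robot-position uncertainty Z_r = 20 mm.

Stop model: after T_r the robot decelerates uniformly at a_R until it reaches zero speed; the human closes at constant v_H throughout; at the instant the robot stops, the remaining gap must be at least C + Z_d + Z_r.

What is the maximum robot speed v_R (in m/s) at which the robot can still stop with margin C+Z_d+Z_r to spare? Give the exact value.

at the boundary: (1/2)·v² + (52/25)·v + (-357/250) = 0
  disc = (52/25)² − 4·(1/2)·(-357/250) = 4489/625 ; √disc = 67/25
  v_R = (−(52/25) + 67/25) / (2·(1/2)) = 3/5 m/s
check:
T_s = v_R/a_R = (3/5)/1 = 0.6000 s
reaction-phase robot travel = 0.6000·0.0800 = 0.0480 m
braking distance = 0.6000²/(2·1.0000) = 0.1800 m
human closes 2.0000·0.6800 = 1.3600 m
C+Z_d+Z_r = 0.2500+0.0600+0.0200 = 0.3300 m
sum ≈ 0.0480+0.1800+1.3600+0.3300 ≈ 1.9180 m = S ✓

v_R_max = 3/5 m/s = 0.6000 m/s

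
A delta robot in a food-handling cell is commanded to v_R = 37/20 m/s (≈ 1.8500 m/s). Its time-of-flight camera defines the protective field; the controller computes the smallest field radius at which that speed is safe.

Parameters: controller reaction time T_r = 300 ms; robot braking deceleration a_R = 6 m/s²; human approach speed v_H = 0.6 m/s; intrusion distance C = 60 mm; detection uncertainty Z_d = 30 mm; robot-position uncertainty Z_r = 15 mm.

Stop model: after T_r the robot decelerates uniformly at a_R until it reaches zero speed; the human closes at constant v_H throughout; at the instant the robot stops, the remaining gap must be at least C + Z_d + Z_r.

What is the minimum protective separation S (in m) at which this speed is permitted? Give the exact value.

T_s = v_R/a_R = (37/20)/6 = 0.3083 s
reaction-phase robot travel = 1.8500·0.3000 = 0.5550 m
robot covers 1.8500·0.3083 − ½·6.0000·0.3083² = 0.2852 m while stopping
human closes 0.6000·0.6083 = 0.3650 m
residual clearance needed = 0.0600+0.0300+0.0150 = 0.1050 m
S_min ≈ 0.5550+0.2852+0.3650+0.1050  ⇒  S_min = 6289/4800 m

S_min = 6289/4800 m = 1.3102 m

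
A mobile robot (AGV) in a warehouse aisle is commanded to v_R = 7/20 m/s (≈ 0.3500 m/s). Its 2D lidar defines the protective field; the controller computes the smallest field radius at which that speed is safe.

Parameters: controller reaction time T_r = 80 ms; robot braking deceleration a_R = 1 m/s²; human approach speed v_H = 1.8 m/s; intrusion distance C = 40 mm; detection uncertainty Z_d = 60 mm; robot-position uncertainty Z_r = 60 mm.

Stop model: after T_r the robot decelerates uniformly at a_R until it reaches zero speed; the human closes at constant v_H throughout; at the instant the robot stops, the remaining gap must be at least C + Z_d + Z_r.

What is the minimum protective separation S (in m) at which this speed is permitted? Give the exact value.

T_s = v_R/a_R = (7/20)/1 = 0.3500 s
reaction-phase robot travel = 0.3500·0.0800 = 0.0280 m
robot covers 0.3500·0.3500 − ½·1.0000·0.3500² = 0.0612 m while stopping
human closes 1.8000·0.4300 = 0.7740 m
C+Z_d+Z_r = 0.0400+0.0600+0.0600 = 0.1600 m
S_min ≈ 0.0280+0.0612+0.7740+0.1600  ⇒  S_min = 4093/4000 m

S_min = 4093/4000 m = 1.0232 m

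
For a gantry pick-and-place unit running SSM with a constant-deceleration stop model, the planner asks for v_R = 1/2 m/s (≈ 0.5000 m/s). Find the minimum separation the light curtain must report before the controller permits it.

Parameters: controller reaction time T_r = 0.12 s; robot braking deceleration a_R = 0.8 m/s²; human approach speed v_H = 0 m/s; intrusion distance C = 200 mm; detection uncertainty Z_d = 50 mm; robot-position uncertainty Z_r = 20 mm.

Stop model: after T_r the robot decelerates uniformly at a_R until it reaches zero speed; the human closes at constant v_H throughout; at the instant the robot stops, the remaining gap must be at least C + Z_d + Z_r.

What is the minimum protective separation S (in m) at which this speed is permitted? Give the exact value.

S_min = 389/800 m = 0.4863 m

stop time T_s = (1/2)/(4/5) = 0.6250 s
reaction-phase robot travel = 0.5000·0.1200 = 0.0600 m
braking distance = 0.5000²/(2·0.8000) = 0.1562 m
human closes 0.0000·0.7450 = 0.0000 m
residual clearance needed = 0.2000+0.0500+0.0200 = 0.2700 m
S_min ≈ 0.0600+0.1562+0.0000+0.2700  ⇒  S_min = 389/800 m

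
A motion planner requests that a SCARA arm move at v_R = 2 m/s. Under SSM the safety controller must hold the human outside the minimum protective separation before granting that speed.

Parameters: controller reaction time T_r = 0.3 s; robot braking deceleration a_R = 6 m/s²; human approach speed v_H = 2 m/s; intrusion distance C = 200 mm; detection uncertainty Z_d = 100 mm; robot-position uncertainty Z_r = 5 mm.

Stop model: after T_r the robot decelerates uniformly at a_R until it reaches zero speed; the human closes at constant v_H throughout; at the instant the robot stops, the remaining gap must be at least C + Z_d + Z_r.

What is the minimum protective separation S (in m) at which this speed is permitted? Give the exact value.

stop time T_s = 2/6 = 0.3333 s
robot covers v_R·T_r = 2.0000·0.3000 = 0.6000 m before braking
braking distance = 2.0000²/(2·6.0000) = 0.3333 m
person approaches 2.0000·(0.3000+0.3333) = 1.2667 m
margins: 0.2000+0.1000+0.0050 = 0.3050 m
S_min ≈ 0.6000+0.3333+1.2667+0.3050  ⇒  S_min = 501/200 m

S_min = 501/200 m = 2.5050 m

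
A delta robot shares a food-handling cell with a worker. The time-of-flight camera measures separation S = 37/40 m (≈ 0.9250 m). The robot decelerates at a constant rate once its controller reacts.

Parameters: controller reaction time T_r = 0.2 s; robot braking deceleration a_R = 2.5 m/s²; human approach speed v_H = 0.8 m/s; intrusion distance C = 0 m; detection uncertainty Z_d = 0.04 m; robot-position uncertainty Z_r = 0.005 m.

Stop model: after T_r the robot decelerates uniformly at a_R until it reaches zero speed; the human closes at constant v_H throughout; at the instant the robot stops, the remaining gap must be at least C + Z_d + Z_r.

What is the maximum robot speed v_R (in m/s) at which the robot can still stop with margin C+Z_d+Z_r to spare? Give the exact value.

v_R_max = 1 m/s = 1.0000 m/s

at the boundary: (1/5)·v² + (13/25)·v + (-18/25) = 0
  disc = (13/25)² − 4·(1/5)·(-18/25) = 529/625 ; √disc = 23/25
  v_R = (−(13/25) + 23/25) / (2·(1/5)) = 1 m/s
check:
T_s = v_R/a_R = 1/(5/2) = 0.4000 s
reaction-phase robot travel = 1.0000·0.2000 = 0.2000 m
robot covers 1.0000·0.4000 − ½·2.5000·0.4000² = 0.2000 m while stopping
human over T_r+T_s: 0.8000·(0.2000+0.4000) = 0.4800 m
C+Z_d+Z_r = 0.0000+0.0400+0.0050 = 0.0450 m
sum ≈ 0.2000+0.2000+0.4800+0.0450 ≈ 0.9250 m = S ✓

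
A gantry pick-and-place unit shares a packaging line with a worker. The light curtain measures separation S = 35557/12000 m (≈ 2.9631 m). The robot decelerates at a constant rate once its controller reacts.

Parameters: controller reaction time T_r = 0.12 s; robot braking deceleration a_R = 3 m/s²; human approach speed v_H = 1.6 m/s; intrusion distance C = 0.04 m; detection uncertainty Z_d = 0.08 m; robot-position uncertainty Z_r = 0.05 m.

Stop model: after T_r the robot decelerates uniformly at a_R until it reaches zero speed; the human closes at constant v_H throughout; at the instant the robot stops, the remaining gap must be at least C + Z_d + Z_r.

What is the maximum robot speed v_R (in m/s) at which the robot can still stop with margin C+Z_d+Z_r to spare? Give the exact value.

v_R_max = 49/20 m/s = 2.4500 m/s

quadratic (1/6)·v² + (49/75)·v + (-31213/12000) = 0
  disc = (49/75)² − 4·(1/6)·(-31213/12000) = 21609/10000 ; √disc = 147/100
  v_R = (−(49/75) + 147/100) / (2·(1/6)) = 49/20 m/s
check:
T_s = v_R/a_R = (49/20)/3 = 0.8167 s
robot covers v_R·T_r = 2.4500·0.1200 = 0.2940 m before braking
robot covers 2.4500·0.8167 − ½·3.0000·0.8167² = 1.0004 m while stopping
human over T_r+T_s: 1.6000·(0.1200+0.8167) = 1.4987 m
residual clearance needed = 0.0400+0.0800+0.0500 = 0.1700 m
sum ≈ 0.2940+1.0004+1.4987+0.1700 ≈ 2.9631 m = S ✓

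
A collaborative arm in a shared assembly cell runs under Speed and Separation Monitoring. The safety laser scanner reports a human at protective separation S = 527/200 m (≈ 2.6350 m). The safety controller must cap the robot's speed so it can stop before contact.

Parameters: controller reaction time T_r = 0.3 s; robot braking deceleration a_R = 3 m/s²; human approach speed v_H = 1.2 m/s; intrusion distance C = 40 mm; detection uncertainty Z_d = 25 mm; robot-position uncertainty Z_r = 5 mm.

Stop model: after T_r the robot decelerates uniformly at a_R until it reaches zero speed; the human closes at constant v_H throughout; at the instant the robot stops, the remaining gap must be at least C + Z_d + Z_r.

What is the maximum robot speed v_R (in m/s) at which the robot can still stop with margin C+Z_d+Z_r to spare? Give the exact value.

v_R_max = 21/10 m/s = 2.1000 m/s

at the boundary: (1/6)·v² + (7/10)·v + (-441/200) = 0
  disc = (7/10)² − 4·(1/6)·(-441/200) = 49/25 ; √disc = 7/5
  v_R = (−(7/10) + 7/5) / (2·(1/6)) = 21/10 m/s
check:
braking lasts T_s = (21/10)/3 = 0.7000 s
reaction-phase robot travel = 2.1000·0.3000 = 0.6300 m
robot covers 2.1000·0.7000 − ½·3.0000·0.7000² = 0.7350 m while stopping
human over T_r+T_s: 1.2000·(0.3000+0.7000) = 1.2000 m
residual clearance needed = 0.0400+0.0250+0.0050 = 0.0700 m
sum ≈ 0.6300+0.7350+1.2000+0.0700 ≈ 2.6350 m = S ✓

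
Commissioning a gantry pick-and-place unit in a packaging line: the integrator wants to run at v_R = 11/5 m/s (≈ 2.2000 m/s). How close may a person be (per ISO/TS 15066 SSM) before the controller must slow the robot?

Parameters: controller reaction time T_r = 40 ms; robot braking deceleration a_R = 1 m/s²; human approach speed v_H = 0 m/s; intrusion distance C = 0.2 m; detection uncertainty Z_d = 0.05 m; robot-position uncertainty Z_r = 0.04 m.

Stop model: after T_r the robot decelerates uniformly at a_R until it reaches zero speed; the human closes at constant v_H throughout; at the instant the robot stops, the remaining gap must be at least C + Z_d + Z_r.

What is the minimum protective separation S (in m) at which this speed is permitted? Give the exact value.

T_s = v_R/a_R = (11/5)/1 = 2.2000 s
reaction-phase robot travel = 2.2000·0.0400 = 0.0880 m
robot under decel: 2.2000²/(2·1.0000) = 2.4200 m
human closes 0.0000·2.2400 = 0.0000 m
C+Z_d+Z_r = 0.2000+0.0500+0.0400 = 0.2900 m
S_min ≈ 0.0880+2.4200+0.0000+0.2900  ⇒  S_min = 1399/500 m

S_min = 1399/500 m = 2.7980 m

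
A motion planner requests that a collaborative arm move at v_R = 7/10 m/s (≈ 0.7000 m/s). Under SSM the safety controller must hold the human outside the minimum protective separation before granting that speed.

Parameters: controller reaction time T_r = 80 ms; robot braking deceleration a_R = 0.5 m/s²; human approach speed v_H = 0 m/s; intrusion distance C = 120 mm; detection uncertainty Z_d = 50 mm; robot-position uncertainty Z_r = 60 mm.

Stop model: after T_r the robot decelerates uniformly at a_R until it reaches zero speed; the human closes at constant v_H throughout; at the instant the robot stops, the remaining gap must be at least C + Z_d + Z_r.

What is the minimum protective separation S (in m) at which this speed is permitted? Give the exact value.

braking lasts T_s = (7/10)/(1/2) = 1.4000 s
robot in T_r: 0.7000·0.0800 = 0.0560 m
braking distance = 0.7000²/(2·0.5000) = 0.4900 m
person approaches 0.0000·(0.0800+1.4000) = 0.0000 m
margins: 0.1200+0.0500+0.0600 = 0.2300 m
S_min ≈ 0.0560+0.4900+0.0000+0.2300  ⇒  S_min = 97/125 m

S_min = 97/125 m = 0.7760 m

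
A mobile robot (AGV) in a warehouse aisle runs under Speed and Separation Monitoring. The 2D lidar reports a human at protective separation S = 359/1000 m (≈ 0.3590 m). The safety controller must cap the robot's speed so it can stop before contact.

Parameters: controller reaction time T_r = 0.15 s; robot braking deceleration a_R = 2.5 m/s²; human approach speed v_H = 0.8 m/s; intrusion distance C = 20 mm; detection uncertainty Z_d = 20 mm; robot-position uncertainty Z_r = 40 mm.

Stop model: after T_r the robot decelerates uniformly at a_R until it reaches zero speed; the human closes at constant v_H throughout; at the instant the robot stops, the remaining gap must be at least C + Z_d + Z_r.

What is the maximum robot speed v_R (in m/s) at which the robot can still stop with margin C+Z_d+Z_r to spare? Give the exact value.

v_R_max = 3/10 m/s = 0.3000 m/s

collect terms ⇒ (1/5)·v_R² + (47/100)·v_R + (-159/1000) = 0
  disc = (47/100)² − 4·(1/5)·(-159/1000) = 3481/10000 ; √disc = 59/100
  v_R = (−(47/100) + 59/100) / (2·(1/5)) = 3/10 m/s
check:
braking lasts T_s = (3/10)/(5/2) = 0.1200 s
robot in T_r: 0.3000·0.1500 = 0.0450 m
braking distance = 0.3000²/(2·2.5000) = 0.0180 m
human closes 0.8000·0.2700 = 0.2160 m
C+Z_d+Z_r = 0.0200+0.0200+0.0400 = 0.0800 m
sum ≈ 0.0450+0.0180+0.2160+0.0800 ≈ 0.3590 m = S ✓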